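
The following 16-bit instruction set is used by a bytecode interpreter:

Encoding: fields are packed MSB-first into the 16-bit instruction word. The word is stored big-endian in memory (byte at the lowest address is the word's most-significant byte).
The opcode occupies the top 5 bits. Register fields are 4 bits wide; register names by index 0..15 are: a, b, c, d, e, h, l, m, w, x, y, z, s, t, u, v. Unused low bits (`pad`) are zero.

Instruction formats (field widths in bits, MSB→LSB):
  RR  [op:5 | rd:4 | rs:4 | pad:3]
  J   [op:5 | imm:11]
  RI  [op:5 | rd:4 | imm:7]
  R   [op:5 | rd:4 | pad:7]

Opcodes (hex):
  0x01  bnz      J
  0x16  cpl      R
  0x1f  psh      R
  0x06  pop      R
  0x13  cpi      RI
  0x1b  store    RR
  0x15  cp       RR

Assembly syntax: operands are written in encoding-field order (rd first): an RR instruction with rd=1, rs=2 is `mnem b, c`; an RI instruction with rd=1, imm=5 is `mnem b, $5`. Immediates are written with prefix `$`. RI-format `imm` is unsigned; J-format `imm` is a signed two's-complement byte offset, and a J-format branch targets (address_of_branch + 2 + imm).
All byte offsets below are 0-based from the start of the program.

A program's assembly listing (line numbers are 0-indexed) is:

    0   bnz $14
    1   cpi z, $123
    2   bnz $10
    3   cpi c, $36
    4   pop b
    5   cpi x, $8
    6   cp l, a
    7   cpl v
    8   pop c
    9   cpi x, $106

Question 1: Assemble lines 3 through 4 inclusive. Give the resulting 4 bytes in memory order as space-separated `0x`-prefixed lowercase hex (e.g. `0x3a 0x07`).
L3: cpi op=0x13:5|rd=2:4|imm=36:7 ⇒ 0x9924 ⇒ big 99 24
L4: pop op=0x6:5|rd=1:4|pad=0:7 ⇒ 0x3080 ⇒ big 30 80

0x99 0x24 0x30 0x80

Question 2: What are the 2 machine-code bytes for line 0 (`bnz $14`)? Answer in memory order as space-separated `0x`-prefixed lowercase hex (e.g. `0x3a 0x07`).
0x08 0x0e

L0: bnz op=0x1:5|imm=14:11 ⇒ 0x080e ⇒ big 08 0e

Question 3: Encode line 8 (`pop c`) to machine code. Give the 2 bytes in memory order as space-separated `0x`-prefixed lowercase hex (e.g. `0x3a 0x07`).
0x31 0x00

L8: pop op=0x6:5|rd=2:4|pad=0:7 ⇒ 0x3100 ⇒ big 31 00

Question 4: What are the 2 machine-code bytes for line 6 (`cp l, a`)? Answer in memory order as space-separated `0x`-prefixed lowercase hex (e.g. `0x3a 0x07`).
0xab 0x00

L6: cp op=0x15:5|rd=6:4|rs=0:4|pad=0:3 ⇒ 0xab00 ⇒ big ab 00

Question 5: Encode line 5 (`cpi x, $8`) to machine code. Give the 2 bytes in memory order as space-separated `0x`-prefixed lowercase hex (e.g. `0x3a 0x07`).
0x9c 0x88

line 5 (cpi): pack op=0x13:5|rd=9:4|imm=8:7 = 0x9c88; big→ 9c 88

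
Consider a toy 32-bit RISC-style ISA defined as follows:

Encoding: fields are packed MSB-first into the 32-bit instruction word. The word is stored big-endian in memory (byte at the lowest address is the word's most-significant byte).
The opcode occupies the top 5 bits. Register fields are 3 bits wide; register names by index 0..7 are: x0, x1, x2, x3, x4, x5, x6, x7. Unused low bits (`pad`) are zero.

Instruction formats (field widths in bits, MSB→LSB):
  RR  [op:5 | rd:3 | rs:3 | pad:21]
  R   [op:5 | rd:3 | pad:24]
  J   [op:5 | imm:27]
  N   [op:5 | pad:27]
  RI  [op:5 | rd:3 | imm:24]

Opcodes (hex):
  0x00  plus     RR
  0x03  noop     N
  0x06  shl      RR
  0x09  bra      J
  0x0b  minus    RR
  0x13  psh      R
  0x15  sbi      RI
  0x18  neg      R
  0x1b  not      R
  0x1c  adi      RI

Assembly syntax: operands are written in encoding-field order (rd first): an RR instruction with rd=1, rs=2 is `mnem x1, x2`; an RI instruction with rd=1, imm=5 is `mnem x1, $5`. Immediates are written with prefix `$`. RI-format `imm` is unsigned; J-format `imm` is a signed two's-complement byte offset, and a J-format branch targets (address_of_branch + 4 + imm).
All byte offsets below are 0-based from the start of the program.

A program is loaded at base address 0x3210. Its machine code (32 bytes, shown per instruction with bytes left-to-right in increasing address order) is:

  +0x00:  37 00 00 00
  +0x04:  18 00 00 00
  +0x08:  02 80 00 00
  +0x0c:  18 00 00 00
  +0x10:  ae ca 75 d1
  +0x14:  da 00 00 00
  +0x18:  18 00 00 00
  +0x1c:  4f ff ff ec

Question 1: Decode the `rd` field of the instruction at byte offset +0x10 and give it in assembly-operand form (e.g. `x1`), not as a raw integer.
+0x10: ae ca 75 d1 ⇒ word 0xaeca75d1 (big)
  op=0xaeca75d1>>27=0x15 ⇒ sbi (RI)
  rd: (w>>24)&0x7=0x6 → x6
  imm: (w>>0)&0xffffff=0xca75d1 → $13268433

x6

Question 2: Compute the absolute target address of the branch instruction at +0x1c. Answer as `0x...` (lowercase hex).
@+1c  big-endian(4f ff ff ec) = 0x4fffffec
  top 5b → 0x9 → bra [J]
  [26:0] imm=134217708 (s27→-20) = $-20
  target = base 0x3210 + off 0x1c + 4 + imm -20 = 0x321c

0x321c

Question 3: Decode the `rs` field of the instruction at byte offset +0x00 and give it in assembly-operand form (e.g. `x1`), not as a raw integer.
x0

[00] 37 00 00 00 → 0x37000000
  top 5b → 0x6 → shl [RR]
  rd: (w>>24)&0x7=0x7 → x7
  rs: (w>>21)&0x7=0x0 → x0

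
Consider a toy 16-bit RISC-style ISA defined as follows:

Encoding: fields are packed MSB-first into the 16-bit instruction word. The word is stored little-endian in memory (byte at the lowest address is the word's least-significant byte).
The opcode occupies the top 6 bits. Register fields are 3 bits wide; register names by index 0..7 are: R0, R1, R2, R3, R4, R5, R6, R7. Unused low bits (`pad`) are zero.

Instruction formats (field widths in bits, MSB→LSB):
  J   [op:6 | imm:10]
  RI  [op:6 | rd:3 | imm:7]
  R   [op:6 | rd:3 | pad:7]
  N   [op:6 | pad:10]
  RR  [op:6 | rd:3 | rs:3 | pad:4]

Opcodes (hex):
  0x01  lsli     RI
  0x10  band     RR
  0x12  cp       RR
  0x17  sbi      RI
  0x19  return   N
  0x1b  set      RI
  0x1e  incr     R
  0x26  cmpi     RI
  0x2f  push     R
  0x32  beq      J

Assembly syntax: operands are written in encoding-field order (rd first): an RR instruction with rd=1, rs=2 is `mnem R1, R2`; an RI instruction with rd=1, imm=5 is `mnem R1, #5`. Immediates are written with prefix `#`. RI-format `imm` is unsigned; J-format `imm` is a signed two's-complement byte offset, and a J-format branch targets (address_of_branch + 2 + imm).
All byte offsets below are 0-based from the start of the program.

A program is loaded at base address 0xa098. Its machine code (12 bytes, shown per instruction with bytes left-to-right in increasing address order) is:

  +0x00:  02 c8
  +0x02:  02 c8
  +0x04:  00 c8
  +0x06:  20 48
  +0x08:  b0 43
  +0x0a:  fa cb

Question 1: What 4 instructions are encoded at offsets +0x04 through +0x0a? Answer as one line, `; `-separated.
beq #0; cp R0, R2; band R7, R3; beq #-6

+0x04: 00 c8 ⇒ word 0xc800 (little)
  top 6b → 0x32 → beq [J]
  imm@[9:0]=0x0 ⇒ #0
+0x06: 20 48 ⇒ word 0x4820 (little)
  top 6b → 0x12 → cp [RR]
  rd@[9:7]=0x0 ⇒ R0
  rs@[6:4]=0x2 ⇒ R2
+0x08: b0 43 ⇒ word 0x43b0 (little)
  top 6b → 0x10 → band [RR]
  rd@[9:7]=0x7 ⇒ R7
  rs@[6:4]=0x3 ⇒ R3
+0x0a: fa cb ⇒ word 0xcbfa (little)
  top 6b → 0x32 → beq [J]
  imm@[9:0]=0x3fa (s10→-6) ⇒ #-6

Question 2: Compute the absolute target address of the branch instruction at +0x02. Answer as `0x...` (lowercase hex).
[02] 02 c8 → 0xc802
  opcode bits[15:10]=0x32: beq/J
  imm: (w>>0)&0x3ff=0x2 → #2
  target = base 0xa098 + off 0x02 + 2 + imm 2 = 0xa09e

0xa09e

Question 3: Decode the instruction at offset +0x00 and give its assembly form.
beq #2

@+00  little-endian(02 c8) = 0xc802
  op=0xc802>>10=0x32 ⇒ beq (J)
  imm@[9:0]=0x2 ⇒ #2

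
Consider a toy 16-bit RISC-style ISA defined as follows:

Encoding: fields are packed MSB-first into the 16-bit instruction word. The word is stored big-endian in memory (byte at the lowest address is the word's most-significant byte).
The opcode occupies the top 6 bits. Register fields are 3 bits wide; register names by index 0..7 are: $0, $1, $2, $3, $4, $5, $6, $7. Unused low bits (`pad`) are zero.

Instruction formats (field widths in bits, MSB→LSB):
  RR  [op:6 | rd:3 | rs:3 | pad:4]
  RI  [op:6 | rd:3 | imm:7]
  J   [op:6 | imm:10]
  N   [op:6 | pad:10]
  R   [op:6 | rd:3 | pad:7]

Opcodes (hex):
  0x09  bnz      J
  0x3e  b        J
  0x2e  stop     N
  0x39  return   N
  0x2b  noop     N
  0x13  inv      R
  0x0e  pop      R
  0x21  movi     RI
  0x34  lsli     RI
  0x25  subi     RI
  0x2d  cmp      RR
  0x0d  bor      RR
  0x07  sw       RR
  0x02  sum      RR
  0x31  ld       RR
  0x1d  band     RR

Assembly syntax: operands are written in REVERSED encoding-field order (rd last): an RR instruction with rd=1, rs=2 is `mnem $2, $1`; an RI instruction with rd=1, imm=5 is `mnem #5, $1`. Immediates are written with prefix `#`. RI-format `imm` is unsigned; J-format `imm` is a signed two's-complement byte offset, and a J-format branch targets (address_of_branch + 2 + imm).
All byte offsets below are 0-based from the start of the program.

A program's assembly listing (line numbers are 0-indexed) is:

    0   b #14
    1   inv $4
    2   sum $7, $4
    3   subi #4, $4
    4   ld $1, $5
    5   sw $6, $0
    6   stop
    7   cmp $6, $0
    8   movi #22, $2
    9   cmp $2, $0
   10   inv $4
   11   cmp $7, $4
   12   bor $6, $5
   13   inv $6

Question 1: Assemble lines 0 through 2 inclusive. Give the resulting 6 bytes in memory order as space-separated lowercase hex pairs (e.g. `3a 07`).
line 0 (b): pack op=0x3e:6|imm=14:10 = 0xf80e; big→ f8 0e
line 1 (inv): pack op=0x13:6|rd=4:3|pad=0:7 = 0x4e00; big→ 4e 00
line 2 (sum): pack op=0x2:6|rd=4:3|rs=7:3|pad=0:4 = 0x0a70; big→ 0a 70

f8 0e 4e 00 0a 70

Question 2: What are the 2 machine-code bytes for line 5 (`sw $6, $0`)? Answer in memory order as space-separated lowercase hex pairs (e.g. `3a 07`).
1c 60

5. sw fields op=0x7:6|rd=0:3|rs=6:3|pad=0:4 → word 1c60h → 1c 60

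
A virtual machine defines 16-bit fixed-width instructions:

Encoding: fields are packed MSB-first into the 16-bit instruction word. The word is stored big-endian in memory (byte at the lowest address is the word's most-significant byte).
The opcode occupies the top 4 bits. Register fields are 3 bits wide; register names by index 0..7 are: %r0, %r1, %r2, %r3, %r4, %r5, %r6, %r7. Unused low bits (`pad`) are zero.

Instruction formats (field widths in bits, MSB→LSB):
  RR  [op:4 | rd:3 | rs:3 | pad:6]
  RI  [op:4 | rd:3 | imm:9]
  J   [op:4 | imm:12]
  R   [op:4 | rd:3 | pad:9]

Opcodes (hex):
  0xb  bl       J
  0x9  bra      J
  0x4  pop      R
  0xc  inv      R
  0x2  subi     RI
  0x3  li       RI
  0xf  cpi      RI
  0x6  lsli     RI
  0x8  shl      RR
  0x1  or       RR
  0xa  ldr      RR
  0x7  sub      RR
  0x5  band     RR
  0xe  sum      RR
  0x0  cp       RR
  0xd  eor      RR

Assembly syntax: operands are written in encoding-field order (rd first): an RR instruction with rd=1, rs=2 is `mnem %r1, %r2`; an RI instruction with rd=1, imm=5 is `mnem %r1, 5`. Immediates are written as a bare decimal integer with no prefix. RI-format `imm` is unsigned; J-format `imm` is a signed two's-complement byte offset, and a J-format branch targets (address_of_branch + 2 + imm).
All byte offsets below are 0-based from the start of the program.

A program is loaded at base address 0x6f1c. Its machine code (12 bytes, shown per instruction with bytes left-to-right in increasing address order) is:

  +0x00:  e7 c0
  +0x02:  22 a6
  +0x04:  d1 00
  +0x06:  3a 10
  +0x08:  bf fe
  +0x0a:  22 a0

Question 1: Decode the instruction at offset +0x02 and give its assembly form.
subi %r1, 166

+0x02: 22 a6 ⇒ word 0x22a6 (big)
  opcode bits[15:12]=0x2: subi/RI
  [11:9] rd=1 = %r1
  [8:0] imm=166 = 166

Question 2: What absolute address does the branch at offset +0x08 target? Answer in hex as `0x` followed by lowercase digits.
0x6f24

off 0x08: read bf fe as big → 0xbffe
  op=0xbffe>>12=0xb ⇒ bl (J)
  imm@[11:0]=0xffe (s12→-2) ⇒ -2
  target = base 0x6f1c + off 0x08 + 2 + imm -2 = 0x6f24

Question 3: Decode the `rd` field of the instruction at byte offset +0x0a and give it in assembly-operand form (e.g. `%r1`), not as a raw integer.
%r1

[0a] 22 a0 → 0x22a0
  op=0x22a0>>12=0x2 ⇒ subi (RI)
  [11:9] rd=1 = %r1
  [8:0] imm=160 = 160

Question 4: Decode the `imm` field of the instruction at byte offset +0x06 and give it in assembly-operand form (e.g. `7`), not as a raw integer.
16

[06] 3a 10 → 0x3a10
  opcode bits[15:12]=0x3: li/RI
  [11:9] rd=5 = %r5
  [8:0] imm=16 = 16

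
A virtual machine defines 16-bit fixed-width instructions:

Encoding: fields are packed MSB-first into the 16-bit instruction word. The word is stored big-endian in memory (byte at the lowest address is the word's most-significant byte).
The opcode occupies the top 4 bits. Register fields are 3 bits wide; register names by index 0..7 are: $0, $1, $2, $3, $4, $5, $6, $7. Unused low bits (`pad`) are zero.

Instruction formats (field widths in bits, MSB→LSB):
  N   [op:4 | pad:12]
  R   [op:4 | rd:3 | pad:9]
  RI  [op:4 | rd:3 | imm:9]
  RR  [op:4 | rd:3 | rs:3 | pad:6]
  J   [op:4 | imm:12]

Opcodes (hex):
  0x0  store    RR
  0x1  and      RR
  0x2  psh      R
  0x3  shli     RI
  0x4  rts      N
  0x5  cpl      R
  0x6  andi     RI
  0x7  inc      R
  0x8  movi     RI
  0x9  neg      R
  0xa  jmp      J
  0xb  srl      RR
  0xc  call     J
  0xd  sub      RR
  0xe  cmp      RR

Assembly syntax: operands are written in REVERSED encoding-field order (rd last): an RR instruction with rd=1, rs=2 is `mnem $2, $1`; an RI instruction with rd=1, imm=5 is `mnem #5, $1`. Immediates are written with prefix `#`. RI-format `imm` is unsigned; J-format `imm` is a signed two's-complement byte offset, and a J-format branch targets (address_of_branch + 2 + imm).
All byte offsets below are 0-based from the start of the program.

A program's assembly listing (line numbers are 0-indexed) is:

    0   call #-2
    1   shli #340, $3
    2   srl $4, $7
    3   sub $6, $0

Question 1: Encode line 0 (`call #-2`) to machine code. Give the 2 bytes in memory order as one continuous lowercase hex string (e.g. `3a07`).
cffe

L0: call op=0xc:4|imm=-2:12 ⇒ 0xcffe ⇒ big cf fe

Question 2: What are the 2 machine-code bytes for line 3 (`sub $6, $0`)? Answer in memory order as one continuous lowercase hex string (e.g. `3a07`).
d180

line 3 (sub): pack op=0xd:4|rd=0:3|rs=6:3|pad=0:6 = 0xd180; big→ d1 80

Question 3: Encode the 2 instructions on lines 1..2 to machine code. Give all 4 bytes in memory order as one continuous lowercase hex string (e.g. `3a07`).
3754bf00

L1: shli op=0x3:4|rd=3:3|imm=340:9 ⇒ 0x3754 ⇒ big 37 54
L2: srl op=0xb:4|rd=7:3|rs=4:3|pad=0:6 ⇒ 0xbf00 ⇒ big bf 00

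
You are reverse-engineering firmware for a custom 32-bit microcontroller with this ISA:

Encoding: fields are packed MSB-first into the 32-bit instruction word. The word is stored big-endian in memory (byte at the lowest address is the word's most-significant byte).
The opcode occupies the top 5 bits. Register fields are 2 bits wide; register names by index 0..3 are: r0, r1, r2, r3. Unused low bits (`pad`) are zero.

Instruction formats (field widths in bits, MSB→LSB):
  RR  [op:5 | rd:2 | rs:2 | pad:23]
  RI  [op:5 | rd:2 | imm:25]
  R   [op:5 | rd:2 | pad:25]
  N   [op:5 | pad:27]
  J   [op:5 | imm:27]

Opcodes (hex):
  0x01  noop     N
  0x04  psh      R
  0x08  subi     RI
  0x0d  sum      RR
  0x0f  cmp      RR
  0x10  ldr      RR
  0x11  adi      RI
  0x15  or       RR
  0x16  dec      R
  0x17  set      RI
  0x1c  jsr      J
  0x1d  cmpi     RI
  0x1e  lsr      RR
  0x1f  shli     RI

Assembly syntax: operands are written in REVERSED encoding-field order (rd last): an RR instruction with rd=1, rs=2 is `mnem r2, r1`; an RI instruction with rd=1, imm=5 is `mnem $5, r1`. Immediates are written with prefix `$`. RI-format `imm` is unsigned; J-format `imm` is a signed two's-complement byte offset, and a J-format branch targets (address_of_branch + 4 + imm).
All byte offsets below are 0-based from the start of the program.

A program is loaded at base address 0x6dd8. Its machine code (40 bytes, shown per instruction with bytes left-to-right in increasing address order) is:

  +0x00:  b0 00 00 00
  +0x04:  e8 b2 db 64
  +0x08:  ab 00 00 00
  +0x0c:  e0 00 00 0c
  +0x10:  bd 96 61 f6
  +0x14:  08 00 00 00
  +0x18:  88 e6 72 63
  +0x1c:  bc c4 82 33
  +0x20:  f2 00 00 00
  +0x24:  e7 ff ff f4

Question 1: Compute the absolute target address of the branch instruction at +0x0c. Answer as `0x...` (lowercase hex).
0x6df4

off 0x0c: read e0 00 00 0c as big → 0xe000000c
  opcode bits[31:27]=0x1c: jsr/J
  imm@[26:0]=0xc ⇒ $12
  target = base 0x6dd8 + off 0x0c + 4 + imm 12 = 0x6df4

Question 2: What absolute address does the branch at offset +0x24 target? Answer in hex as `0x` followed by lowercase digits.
0x6df4

+0x24: e7 ff ff f4 ⇒ word 0xe7fffff4 (big)
  op=0xe7fffff4>>27=0x1c ⇒ jsr (J)
  imm@[26:0]=0x7fffff4 (s27→-12) ⇒ $-12
  target = base 0x6dd8 + off 0x24 + 4 + imm -12 = 0x6df4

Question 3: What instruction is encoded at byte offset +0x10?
set $26632694, r2

@+10  big-endian(bd 96 61 f6) = 0xbd9661f6
  opcode bits[31:27]=0x17: set/RI
  rd: (w>>25)&0x3=0x2 → r2
  imm: (w>>0)&0x1ffffff=0x19661f6 → $26632694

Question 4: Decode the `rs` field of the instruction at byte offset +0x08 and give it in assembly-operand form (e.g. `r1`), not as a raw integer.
r2

@+08  big-endian(ab 00 00 00) = 0xab000000
  op=0xab000000>>27=0x15 ⇒ or (RR)
  rd: (w>>25)&0x3=0x1 → r1
  rs: (w>>23)&0x3=0x2 → r2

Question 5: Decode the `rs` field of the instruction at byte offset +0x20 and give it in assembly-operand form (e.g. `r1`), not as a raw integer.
off 0x20: read f2 00 00 00 as big → 0xf2000000
  opcode bits[31:27]=0x1e: lsr/RR
  [26:25] rd=1 = r1
  [24:23] rs=0 = r0

r0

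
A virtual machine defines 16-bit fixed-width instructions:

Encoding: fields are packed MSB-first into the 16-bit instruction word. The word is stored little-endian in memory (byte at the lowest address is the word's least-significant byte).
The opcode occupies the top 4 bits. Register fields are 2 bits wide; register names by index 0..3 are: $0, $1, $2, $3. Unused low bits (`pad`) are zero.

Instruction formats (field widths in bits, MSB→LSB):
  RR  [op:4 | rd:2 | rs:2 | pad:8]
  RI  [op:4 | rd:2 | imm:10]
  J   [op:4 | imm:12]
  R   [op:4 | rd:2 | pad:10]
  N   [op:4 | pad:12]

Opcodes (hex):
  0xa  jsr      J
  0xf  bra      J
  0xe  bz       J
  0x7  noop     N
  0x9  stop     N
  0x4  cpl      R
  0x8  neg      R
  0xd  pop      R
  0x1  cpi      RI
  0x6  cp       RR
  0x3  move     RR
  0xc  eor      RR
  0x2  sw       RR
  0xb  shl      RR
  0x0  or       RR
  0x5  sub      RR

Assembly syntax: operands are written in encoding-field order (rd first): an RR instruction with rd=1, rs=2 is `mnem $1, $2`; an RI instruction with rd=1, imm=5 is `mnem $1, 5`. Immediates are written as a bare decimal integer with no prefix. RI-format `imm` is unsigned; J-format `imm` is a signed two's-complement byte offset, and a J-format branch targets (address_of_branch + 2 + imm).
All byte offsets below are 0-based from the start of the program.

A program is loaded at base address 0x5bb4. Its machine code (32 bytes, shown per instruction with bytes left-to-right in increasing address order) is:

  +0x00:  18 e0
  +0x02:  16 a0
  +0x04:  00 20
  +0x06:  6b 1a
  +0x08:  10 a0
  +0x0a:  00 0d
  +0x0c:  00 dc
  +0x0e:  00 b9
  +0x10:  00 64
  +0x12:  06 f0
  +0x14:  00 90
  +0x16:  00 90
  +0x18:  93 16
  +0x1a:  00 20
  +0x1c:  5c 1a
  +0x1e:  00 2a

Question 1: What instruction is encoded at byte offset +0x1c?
cpi $2, 604

off 0x1c: read 5c 1a as little → 0x1a5c
  opcode bits[15:12]=0x1: cpi/RI
  [11:10] rd=2 = $2
  [9:0] imm=604 = 604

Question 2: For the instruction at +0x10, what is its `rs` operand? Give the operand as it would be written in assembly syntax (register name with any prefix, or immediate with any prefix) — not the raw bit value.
$0

[10] 00 64 → 0x6400
  opcode bits[15:12]=0x6: cp/RR
  rd@[11:10]=0x1 ⇒ $1
  rs@[9:8]=0x0 ⇒ $0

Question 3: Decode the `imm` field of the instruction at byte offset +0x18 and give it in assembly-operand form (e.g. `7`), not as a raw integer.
659

off 0x18: read 93 16 as little → 0x1693
  opcode bits[15:12]=0x1: cpi/RI
  [11:10] rd=1 = $1
  [9:0] imm=659 = 659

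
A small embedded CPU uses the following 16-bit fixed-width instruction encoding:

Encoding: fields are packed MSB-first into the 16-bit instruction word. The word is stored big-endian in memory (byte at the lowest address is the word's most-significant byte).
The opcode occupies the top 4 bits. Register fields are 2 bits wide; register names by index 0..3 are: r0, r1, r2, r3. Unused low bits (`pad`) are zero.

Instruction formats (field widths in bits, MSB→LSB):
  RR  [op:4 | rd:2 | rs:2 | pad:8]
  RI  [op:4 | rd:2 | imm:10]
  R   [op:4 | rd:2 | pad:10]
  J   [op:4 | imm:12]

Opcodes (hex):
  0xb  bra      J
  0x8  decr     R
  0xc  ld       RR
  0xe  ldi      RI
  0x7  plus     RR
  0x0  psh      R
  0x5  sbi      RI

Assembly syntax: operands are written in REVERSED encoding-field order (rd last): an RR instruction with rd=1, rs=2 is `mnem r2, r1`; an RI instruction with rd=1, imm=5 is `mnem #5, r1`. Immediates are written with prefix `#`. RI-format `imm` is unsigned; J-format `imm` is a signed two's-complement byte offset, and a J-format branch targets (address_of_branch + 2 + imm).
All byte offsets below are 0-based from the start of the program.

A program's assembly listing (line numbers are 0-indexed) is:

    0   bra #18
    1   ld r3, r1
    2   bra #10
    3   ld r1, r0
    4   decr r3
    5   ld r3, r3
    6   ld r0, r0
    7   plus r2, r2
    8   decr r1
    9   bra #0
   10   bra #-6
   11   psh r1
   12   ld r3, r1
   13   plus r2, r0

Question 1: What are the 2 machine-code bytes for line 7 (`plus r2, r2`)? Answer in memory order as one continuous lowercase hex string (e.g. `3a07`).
L7: plus op=0x7:4|rd=2:2|rs=2:2|pad=0:8 ⇒ 0x7a00 ⇒ big 7a 00

7a00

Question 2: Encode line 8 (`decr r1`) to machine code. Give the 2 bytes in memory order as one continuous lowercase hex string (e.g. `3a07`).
L8: decr op=0x8:4|rd=1:2|pad=0:10 ⇒ 0x8400 ⇒ big 84 00

8400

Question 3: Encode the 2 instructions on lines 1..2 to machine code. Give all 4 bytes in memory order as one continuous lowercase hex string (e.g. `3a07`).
1. ld fields op=0xc:4|rd=1:2|rs=3:2|pad=0:8 → word c700h → c7 00
2. bra fields op=0xb:4|imm=10:12 → word b00ah → b0 0a

c700b00a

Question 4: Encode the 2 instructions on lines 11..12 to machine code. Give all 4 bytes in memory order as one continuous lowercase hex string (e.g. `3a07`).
0400c700

L11: psh op=0x0:4|rd=1:2|pad=0:10 ⇒ 0x0400 ⇒ big 04 00
L12: ld op=0xc:4|rd=1:2|rs=3:2|pad=0:8 ⇒ 0xc700 ⇒ big c7 00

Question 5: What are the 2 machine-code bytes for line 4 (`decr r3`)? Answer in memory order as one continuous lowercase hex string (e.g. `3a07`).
L4: decr op=0x8:4|rd=3:2|pad=0:10 ⇒ 0x8c00 ⇒ big 8c 00

8c00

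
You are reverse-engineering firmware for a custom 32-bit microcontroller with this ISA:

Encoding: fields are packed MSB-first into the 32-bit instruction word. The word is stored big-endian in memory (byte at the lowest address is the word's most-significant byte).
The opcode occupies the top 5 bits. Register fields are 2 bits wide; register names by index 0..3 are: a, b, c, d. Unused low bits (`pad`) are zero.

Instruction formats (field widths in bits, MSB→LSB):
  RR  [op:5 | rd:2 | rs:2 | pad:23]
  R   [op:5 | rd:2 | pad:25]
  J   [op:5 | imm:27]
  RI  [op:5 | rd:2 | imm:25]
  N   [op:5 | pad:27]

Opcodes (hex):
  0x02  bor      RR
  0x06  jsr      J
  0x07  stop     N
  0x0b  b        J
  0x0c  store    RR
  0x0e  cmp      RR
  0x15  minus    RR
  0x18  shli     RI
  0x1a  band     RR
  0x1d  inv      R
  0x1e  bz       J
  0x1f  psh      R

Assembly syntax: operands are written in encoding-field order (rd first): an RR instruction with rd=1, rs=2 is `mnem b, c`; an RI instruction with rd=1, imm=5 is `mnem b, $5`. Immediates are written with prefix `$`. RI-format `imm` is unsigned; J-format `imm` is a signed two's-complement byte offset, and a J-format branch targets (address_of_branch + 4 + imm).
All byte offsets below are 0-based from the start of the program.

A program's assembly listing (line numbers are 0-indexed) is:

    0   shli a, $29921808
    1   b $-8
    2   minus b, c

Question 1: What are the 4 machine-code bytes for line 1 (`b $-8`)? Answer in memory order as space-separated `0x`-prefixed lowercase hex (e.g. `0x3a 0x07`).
0x5f 0xff 0xff 0xf8

L1: b op=0xb:5|imm=-8:27 ⇒ 0x5ffffff8 ⇒ big 5f ff ff f8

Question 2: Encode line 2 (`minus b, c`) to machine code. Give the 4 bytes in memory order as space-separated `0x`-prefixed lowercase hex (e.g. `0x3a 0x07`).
0xab 0x00 0x00 0x00

L2: minus op=0x15:5|rd=1:2|rs=2:2|pad=0:23 ⇒ 0xab000000 ⇒ big ab 00 00 00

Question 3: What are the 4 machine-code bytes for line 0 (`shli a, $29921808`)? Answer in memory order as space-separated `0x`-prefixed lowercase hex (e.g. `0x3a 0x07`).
0xc1 0xc8 0x92 0x10

0. shli fields op=0x18:5|rd=0:2|imm=29921808:25 → word c1c89210h → c1 c8 92 10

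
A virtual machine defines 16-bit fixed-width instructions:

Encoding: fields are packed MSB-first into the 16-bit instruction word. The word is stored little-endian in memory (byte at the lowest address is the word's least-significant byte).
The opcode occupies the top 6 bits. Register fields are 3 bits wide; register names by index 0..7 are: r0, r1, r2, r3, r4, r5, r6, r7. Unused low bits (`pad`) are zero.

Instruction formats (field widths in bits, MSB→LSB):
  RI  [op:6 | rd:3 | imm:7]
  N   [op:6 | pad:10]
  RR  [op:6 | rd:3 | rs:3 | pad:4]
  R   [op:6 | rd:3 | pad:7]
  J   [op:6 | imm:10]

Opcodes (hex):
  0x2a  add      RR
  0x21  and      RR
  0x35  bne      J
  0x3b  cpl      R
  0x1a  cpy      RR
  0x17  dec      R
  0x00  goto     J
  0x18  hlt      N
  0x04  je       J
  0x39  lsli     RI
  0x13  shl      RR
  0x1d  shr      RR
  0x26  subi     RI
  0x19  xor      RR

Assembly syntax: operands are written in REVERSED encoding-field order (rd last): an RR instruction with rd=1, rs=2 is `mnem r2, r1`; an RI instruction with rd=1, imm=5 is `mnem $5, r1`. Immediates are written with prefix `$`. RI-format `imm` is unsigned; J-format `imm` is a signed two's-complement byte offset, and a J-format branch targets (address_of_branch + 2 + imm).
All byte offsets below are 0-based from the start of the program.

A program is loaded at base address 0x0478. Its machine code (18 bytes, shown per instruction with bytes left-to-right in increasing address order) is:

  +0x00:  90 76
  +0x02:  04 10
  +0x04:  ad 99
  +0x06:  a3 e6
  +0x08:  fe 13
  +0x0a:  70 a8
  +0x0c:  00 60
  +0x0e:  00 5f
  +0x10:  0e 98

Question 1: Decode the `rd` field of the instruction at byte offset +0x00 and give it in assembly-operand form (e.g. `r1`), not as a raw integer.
[00] 90 76 → 0x7690
  top 6b → 0x1d → shr [RR]
  [9:7] rd=5 = r5
  [6:4] rs=1 = r1

r5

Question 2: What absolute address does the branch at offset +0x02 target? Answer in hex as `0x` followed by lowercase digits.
0x0480

+0x02: 04 10 ⇒ word 0x1004 (little)
  top 6b → 0x4 → je [J]
  [9:0] imm=4 = $4
  target = base 0x0478 + off 0x02 + 2 + imm 4 = 0x0480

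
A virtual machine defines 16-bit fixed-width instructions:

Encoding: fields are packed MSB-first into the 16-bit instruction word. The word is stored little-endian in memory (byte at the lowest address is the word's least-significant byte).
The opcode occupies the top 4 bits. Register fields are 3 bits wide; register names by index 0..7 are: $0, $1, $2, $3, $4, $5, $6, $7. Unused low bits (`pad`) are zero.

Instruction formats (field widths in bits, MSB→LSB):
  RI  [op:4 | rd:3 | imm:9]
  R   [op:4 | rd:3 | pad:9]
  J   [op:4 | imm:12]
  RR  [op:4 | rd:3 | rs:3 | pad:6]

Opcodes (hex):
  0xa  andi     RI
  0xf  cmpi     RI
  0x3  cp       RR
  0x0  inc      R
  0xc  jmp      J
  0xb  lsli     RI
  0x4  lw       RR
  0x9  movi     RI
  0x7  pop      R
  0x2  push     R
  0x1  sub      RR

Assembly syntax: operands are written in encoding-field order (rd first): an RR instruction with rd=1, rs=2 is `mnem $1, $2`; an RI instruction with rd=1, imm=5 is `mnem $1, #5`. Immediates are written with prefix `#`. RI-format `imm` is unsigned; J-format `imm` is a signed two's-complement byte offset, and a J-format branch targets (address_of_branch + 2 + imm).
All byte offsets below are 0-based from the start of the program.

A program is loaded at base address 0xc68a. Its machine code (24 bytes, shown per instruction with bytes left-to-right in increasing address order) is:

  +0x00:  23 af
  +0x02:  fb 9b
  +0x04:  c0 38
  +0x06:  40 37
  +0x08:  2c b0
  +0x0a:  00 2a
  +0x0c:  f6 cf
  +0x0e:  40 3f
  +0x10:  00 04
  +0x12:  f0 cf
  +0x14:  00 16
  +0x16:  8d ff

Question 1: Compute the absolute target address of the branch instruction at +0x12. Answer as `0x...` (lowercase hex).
[12] f0 cf → 0xcff0
  op=0xcff0>>12=0xc ⇒ jmp (J)
  imm@[11:0]=0xff0 (s12→-16) ⇒ #-16
  target = base 0xc68a + off 0x12 + 2 + imm -16 = 0xc68e

0xc68e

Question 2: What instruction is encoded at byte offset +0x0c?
@+0c  little-endian(f6 cf) = 0xcff6
  op=0xcff6>>12=0xc ⇒ jmp (J)
  [11:0] imm=4086 (s12→-10) = #-10

jmp #-10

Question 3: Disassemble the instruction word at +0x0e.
cp $7, $5

+0x0e: 40 3f ⇒ word 0x3f40 (little)
  top 4b → 0x3 → cp [RR]
  [11:9] rd=7 = $7
  [8:6] rs=5 = $5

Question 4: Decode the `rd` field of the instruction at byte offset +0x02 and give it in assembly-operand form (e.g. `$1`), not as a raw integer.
$5

off 0x02: read fb 9b as little → 0x9bfb
  opcode bits[15:12]=0x9: movi/RI
  rd@[11:9]=0x5 ⇒ $5
  imm@[8:0]=0x1fb ⇒ #507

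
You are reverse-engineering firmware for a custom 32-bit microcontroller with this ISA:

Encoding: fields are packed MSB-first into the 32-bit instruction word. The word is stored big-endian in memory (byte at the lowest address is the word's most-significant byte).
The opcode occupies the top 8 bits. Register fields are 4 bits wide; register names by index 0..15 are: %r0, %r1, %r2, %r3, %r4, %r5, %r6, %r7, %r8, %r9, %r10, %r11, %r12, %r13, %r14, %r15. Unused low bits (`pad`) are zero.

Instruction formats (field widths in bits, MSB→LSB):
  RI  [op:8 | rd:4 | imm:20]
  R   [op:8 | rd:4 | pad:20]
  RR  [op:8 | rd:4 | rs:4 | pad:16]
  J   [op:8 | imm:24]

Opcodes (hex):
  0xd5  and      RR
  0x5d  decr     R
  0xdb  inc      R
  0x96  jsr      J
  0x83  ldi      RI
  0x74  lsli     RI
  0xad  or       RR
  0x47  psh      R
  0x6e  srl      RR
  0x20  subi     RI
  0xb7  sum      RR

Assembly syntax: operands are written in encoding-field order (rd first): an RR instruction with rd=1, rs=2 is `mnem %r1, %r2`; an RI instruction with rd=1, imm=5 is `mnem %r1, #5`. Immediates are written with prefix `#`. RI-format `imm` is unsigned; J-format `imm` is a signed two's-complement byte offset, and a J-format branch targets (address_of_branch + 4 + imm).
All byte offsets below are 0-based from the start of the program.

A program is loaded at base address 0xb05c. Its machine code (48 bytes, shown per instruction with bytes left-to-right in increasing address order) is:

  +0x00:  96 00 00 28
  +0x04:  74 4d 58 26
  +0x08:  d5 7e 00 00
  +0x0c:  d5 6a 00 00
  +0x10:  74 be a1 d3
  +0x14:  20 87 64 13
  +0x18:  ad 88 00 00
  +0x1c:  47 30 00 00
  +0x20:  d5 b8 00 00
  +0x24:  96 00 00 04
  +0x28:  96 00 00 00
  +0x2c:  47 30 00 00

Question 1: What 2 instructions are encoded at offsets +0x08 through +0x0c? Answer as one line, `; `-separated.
and %r7, %r14; and %r6, %r10

[08] d5 7e 00 00 → 0xd57e0000
  op=0xd57e0000>>24=0xd5 ⇒ and (RR)
  rd: (w>>20)&0xf=0x7 → %r7
  rs: (w>>16)&0xf=0xe → %r14
[0c] d5 6a 00 00 → 0xd56a0000
  op=0xd56a0000>>24=0xd5 ⇒ and (RR)
  rd: (w>>20)&0xf=0x6 → %r6
  rs: (w>>16)&0xf=0xa → %r10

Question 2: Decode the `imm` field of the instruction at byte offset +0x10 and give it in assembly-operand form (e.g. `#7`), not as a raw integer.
#958931

[10] 74 be a1 d3 → 0x74bea1d3
  top 8b → 0x74 → lsli [RI]
  [23:20] rd=11 = %r11
  [19:0] imm=958931 = #958931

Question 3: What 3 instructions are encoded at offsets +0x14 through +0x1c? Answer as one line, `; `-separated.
[14] 20 87 64 13 → 0x20876413
  op=0x20876413>>24=0x20 ⇒ subi (RI)
  rd@[23:20]=0x8 ⇒ %r8
  imm@[19:0]=0x76413 ⇒ #484371
[18] ad 88 00 00 → 0xad880000
  op=0xad880000>>24=0xad ⇒ or (RR)
  rd@[23:20]=0x8 ⇒ %r8
  rs@[19:16]=0x8 ⇒ %r8
[1c] 47 30 00 00 → 0x47300000
  op=0x47300000>>24=0x47 ⇒ psh (R)
  rd@[23:20]=0x3 ⇒ %r3

subi %r8, #484371; or %r8, %r8; psh %r3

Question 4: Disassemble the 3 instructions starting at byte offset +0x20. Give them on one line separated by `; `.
off 0x20: read d5 b8 00 00 as big → 0xd5b80000
  top 8b → 0xd5 → and [RR]
  rd@[23:20]=0xb ⇒ %r11
  rs@[19:16]=0x8 ⇒ %r8
off 0x24: read 96 00 00 04 as big → 0x96000004
  top 8b → 0x96 → jsr [J]
  imm@[23:0]=0x4 ⇒ #4
off 0x28: read 96 00 00 00 as big → 0x96000000
  top 8b → 0x96 → jsr [J]
  imm@[23:0]=0x0 ⇒ #0

and %r11, %r8; jsr #4; jsr #0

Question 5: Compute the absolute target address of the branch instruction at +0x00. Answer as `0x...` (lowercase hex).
@+00  big-endian(96 00 00 28) = 0x96000028
  top 8b → 0x96 → jsr [J]
  imm@[23:0]=0x28 ⇒ #40
  target = base 0xb05c + off 0x00 + 4 + imm 40 = 0xb088

0xb088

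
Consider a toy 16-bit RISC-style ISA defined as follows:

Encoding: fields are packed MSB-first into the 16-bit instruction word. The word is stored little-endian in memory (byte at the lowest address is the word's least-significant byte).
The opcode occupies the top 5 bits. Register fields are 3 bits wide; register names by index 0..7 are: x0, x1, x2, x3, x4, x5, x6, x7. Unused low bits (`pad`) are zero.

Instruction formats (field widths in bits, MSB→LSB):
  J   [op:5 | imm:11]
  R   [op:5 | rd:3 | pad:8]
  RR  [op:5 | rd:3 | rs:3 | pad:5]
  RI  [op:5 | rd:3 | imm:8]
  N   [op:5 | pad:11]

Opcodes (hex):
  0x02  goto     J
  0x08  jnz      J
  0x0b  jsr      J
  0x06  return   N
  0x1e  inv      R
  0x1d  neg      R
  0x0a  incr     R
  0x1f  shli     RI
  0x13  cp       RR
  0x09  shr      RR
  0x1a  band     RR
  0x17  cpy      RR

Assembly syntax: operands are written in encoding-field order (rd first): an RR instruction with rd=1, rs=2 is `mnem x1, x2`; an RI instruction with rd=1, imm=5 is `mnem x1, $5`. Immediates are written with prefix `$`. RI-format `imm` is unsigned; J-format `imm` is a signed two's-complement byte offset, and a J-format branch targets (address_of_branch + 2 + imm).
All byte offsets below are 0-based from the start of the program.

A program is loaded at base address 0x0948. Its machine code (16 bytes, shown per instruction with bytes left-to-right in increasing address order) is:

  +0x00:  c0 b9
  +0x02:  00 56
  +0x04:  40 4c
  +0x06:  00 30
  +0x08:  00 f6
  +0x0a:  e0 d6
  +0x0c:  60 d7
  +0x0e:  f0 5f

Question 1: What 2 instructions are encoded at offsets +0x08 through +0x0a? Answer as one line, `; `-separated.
+0x08: 00 f6 ⇒ word 0xf600 (little)
  op=0xf600>>11=0x1e ⇒ inv (R)
  rd@[10:8]=0x6 ⇒ x6
+0x0a: e0 d6 ⇒ word 0xd6e0 (little)
  op=0xd6e0>>11=0x1a ⇒ band (RR)
  rd@[10:8]=0x6 ⇒ x6
  rs@[7:5]=0x7 ⇒ x7

inv x6; band x6, x7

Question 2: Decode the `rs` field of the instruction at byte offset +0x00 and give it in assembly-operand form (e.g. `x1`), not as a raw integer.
x6

off 0x00: read c0 b9 as little → 0xb9c0
  top 5b → 0x17 → cpy [RR]
  rd@[10:8]=0x1 ⇒ x1
  rs@[7:5]=0x6 ⇒ x6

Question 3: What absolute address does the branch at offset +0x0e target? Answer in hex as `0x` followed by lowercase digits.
[0e] f0 5f → 0x5ff0
  top 5b → 0xb → jsr [J]
  imm@[10:0]=0x7f0 (s11→-16) ⇒ $-16
  target = base 0x0948 + off 0x0e + 2 + imm -16 = 0x0948

0x0948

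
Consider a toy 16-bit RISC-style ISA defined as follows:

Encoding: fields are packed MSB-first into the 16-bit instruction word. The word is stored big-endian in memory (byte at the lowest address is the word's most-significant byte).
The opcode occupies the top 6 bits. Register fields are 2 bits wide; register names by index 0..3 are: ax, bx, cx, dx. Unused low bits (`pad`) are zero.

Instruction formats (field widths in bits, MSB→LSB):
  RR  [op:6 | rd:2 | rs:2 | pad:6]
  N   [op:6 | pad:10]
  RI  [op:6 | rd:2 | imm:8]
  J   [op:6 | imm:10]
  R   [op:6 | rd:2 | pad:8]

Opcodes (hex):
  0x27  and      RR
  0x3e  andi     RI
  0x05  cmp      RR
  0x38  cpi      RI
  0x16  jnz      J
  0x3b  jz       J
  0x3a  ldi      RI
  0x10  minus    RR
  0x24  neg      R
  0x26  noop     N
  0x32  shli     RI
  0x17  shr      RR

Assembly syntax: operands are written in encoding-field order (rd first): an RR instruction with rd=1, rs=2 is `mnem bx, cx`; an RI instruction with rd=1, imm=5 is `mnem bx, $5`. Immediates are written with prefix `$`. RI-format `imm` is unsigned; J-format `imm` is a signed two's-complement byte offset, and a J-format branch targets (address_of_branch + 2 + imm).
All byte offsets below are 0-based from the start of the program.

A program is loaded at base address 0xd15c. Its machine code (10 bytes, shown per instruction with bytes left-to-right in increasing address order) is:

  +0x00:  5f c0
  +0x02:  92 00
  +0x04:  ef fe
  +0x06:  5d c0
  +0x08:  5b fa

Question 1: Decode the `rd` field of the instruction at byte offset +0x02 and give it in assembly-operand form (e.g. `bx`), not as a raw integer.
+0x02: 92 00 ⇒ word 0x9200 (big)
  top 6b → 0x24 → neg [R]
  rd: (w>>8)&0x3=0x2 → cx

cx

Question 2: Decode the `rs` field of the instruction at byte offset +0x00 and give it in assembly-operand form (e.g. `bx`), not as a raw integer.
dx

[00] 5f c0 → 0x5fc0
  opcode bits[15:10]=0x17: shr/RR
  rd: (w>>8)&0x3=0x3 → dx
  rs: (w>>6)&0x3=0x3 → dx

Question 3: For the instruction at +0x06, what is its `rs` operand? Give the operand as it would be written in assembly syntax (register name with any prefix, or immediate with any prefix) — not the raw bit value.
dx

+0x06: 5d c0 ⇒ word 0x5dc0 (big)
  op=0x5dc0>>10=0x17 ⇒ shr (RR)
  [9:8] rd=1 = bx
  [7:6] rs=3 = dx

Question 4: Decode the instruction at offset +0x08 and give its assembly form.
@+08  big-endian(5b fa) = 0x5bfa
  op=0x5bfa>>10=0x16 ⇒ jnz (J)
  [9:0] imm=1018 (s10→-6) = $-6

jnz $-6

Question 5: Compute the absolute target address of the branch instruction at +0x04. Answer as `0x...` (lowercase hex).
off 0x04: read ef fe as big → 0xeffe
  top 6b → 0x3b → jz [J]
  [9:0] imm=1022 (s10→-2) = $-2
  target = base 0xd15c + off 0x04 + 2 + imm -2 = 0xd160

0xd160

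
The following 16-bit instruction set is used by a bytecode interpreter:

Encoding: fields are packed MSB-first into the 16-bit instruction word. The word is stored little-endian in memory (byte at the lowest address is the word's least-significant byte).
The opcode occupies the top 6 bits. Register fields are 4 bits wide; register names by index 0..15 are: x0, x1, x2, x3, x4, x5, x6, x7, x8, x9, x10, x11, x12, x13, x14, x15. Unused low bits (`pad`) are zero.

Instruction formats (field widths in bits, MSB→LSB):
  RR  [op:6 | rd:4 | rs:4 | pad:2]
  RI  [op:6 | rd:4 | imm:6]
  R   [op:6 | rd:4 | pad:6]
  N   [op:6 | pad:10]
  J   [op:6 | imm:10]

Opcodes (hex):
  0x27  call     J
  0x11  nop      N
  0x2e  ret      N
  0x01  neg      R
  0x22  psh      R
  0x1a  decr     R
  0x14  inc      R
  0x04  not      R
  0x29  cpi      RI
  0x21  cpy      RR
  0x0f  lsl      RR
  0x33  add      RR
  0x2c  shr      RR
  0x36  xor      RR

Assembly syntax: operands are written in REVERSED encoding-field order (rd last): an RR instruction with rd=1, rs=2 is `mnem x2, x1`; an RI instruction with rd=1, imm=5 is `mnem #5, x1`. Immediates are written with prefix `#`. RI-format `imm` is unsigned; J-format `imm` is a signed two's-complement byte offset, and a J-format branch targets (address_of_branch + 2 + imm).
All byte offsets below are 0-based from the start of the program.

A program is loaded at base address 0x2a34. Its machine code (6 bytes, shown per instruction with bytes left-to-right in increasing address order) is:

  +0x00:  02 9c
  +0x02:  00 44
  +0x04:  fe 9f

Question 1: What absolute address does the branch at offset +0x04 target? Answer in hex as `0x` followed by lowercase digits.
0x2a38

@+04  little-endian(fe 9f) = 0x9ffe
  top 6b → 0x27 → call [J]
  imm: (w>>0)&0x3ff=0x3fe (s10→-2) → #-2
  target = base 0x2a34 + off 0x04 + 2 + imm -2 = 0x2a38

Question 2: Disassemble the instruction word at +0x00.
[00] 02 9c → 0x9c02
  top 6b → 0x27 → call [J]
  imm: (w>>0)&0x3ff=0x2 → #2

call #2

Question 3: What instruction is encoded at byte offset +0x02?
nop

[02] 00 44 → 0x4400
  opcode bits[15:10]=0x11: nop/N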